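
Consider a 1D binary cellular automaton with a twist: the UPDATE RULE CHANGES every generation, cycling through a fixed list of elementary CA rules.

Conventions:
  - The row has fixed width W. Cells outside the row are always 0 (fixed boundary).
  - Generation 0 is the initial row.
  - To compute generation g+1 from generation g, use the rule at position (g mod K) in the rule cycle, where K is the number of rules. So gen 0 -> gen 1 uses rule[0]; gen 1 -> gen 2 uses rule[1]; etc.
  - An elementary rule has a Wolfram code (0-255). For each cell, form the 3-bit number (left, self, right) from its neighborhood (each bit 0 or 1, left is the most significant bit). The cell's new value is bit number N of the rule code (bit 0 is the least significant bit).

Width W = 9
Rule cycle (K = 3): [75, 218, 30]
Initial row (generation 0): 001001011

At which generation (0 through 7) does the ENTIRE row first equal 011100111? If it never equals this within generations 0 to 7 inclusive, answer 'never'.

Answer: never

Derivation:
Gen 0: 001001011
Gen 1 (rule 75): 110010011
Gen 2 (rule 218): 111101111
Gen 3 (rule 30): 100001000
Gen 4 (rule 75): 001110011
Gen 5 (rule 218): 011111111
Gen 6 (rule 30): 110000000
Gen 7 (rule 75): 110111111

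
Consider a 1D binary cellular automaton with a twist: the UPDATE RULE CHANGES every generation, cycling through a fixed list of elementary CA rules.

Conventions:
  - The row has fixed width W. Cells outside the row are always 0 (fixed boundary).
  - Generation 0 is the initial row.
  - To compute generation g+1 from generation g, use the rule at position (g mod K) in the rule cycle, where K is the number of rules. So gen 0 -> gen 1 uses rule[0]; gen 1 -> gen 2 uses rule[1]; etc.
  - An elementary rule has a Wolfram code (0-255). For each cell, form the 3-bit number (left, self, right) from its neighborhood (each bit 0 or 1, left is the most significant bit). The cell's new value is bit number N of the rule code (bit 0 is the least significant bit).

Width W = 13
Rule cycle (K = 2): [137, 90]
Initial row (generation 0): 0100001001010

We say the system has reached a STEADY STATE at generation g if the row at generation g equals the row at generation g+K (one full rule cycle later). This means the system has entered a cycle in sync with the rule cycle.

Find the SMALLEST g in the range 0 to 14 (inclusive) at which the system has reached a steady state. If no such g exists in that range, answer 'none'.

Answer: none

Derivation:
Gen 0: 0100001001010
Gen 1 (rule 137): 0001100000000
Gen 2 (rule 90): 0011110000000
Gen 3 (rule 137): 1011100111111
Gen 4 (rule 90): 0010111100001
Gen 5 (rule 137): 1000111001100
Gen 6 (rule 90): 0101101111110
Gen 7 (rule 137): 0001001111100
Gen 8 (rule 90): 0010111000110
Gen 9 (rule 137): 1000110010100
Gen 10 (rule 90): 0101111100010
Gen 11 (rule 137): 0001111001000
Gen 12 (rule 90): 0011001110100
Gen 13 (rule 137): 1010001100001
Gen 14 (rule 90): 0001011110010
Gen 15 (rule 137): 1100011100000
Gen 16 (rule 90): 1110110110000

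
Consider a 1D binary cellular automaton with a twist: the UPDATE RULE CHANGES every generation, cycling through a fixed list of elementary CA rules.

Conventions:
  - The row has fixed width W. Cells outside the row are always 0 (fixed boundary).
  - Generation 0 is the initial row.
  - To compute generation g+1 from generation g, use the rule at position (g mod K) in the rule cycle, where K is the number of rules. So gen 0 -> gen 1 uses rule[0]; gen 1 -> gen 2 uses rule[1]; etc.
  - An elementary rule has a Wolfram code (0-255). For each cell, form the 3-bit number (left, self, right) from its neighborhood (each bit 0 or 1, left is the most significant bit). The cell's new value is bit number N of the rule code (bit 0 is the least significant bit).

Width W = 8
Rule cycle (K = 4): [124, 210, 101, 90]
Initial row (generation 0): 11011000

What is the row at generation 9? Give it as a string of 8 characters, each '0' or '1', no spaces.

Answer: 11111110

Derivation:
Gen 0: 11011000
Gen 1 (rule 124): 11111100
Gen 2 (rule 210): 01111110
Gen 3 (rule 101): 00000010
Gen 4 (rule 90): 00000101
Gen 5 (rule 124): 00000111
Gen 6 (rule 210): 00001011
Gen 7 (rule 101): 11101101
Gen 8 (rule 90): 10101100
Gen 9 (rule 124): 11111110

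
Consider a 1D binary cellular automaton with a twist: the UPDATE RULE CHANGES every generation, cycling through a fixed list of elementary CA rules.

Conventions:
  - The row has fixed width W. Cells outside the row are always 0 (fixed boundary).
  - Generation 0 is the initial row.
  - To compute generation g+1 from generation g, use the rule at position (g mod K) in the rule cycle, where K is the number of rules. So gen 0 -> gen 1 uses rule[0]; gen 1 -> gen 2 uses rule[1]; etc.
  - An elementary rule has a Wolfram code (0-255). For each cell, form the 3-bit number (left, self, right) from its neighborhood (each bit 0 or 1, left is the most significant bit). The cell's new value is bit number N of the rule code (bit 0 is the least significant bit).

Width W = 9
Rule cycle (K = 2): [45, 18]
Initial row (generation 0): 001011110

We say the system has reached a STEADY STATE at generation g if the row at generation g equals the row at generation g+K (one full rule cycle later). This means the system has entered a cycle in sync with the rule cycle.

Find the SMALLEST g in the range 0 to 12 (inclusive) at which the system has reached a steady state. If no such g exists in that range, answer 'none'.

Gen 0: 001011110
Gen 1 (rule 45): 101110000
Gen 2 (rule 18): 000001000
Gen 3 (rule 45): 111101011
Gen 4 (rule 18): 000000000
Gen 5 (rule 45): 111111111
Gen 6 (rule 18): 000000000
Gen 7 (rule 45): 111111111
Gen 8 (rule 18): 000000000
Gen 9 (rule 45): 111111111
Gen 10 (rule 18): 000000000
Gen 11 (rule 45): 111111111
Gen 12 (rule 18): 000000000
Gen 13 (rule 45): 111111111
Gen 14 (rule 18): 000000000

Answer: 4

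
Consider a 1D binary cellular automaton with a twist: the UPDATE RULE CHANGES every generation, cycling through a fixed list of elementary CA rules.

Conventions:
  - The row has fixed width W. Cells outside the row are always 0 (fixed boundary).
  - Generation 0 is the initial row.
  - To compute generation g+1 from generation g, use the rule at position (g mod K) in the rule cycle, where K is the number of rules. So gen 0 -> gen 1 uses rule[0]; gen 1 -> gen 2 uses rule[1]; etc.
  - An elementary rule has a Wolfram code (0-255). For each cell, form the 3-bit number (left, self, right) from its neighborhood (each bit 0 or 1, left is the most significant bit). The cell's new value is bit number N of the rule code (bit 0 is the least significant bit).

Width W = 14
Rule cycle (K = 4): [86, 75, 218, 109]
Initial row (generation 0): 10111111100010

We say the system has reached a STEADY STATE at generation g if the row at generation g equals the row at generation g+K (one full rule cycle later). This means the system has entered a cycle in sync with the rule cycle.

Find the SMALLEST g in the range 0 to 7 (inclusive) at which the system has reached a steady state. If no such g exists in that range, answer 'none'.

Answer: none

Derivation:
Gen 0: 10111111100010
Gen 1 (rule 86): 10000000110111
Gen 2 (rule 75): 00111111110101
Gen 3 (rule 218): 01111111110000
Gen 4 (rule 109): 01000000010111
Gen 5 (rule 86): 11100000110001
Gen 6 (rule 75): 10101111110110
Gen 7 (rule 218): 00001111110111
Gen 8 (rule 109): 11101000011101
Gen 9 (rule 86): 00101100100101
Gen 10 (rule 75): 11001101001000
Gen 11 (rule 218): 11111100110100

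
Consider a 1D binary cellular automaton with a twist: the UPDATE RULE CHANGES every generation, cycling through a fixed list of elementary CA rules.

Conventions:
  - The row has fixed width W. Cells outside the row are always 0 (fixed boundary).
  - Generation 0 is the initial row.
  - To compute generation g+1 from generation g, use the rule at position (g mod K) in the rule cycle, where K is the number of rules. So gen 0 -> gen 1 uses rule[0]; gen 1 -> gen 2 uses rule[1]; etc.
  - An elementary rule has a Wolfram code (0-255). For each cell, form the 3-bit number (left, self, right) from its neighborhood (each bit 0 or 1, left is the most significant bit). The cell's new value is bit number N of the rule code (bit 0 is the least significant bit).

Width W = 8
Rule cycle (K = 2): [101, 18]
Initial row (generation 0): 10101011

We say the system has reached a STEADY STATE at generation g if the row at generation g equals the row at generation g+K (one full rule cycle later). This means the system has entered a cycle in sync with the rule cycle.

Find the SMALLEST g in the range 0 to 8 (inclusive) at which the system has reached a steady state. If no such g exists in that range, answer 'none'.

Gen 0: 10101011
Gen 1 (rule 101): 11111101
Gen 2 (rule 18): 00000000
Gen 3 (rule 101): 11111111
Gen 4 (rule 18): 00000000
Gen 5 (rule 101): 11111111
Gen 6 (rule 18): 00000000
Gen 7 (rule 101): 11111111
Gen 8 (rule 18): 00000000
Gen 9 (rule 101): 11111111
Gen 10 (rule 18): 00000000

Answer: 2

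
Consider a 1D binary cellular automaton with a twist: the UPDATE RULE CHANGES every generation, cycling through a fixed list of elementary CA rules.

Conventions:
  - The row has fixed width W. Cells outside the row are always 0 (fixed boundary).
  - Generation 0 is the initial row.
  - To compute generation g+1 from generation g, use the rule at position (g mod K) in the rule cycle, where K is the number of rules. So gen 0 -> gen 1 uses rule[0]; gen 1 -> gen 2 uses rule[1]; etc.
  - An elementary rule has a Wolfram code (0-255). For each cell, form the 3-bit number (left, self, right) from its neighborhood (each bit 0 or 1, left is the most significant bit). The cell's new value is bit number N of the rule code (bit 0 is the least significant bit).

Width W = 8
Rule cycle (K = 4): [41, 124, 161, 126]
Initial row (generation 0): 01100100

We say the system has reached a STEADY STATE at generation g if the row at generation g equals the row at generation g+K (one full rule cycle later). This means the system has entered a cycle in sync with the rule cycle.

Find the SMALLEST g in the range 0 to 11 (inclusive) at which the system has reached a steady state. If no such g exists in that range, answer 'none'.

Gen 0: 01100100
Gen 1 (rule 41): 01000001
Gen 2 (rule 124): 01100001
Gen 3 (rule 161): 00001100
Gen 4 (rule 126): 00011110
Gen 5 (rule 41): 11010000
Gen 6 (rule 124): 11111000
Gen 7 (rule 161): 01110011
Gen 8 (rule 126): 11011111
Gen 9 (rule 41): 10110000
Gen 10 (rule 124): 11111000
Gen 11 (rule 161): 01110011
Gen 12 (rule 126): 11011111
Gen 13 (rule 41): 10110000
Gen 14 (rule 124): 11111000
Gen 15 (rule 161): 01110011

Answer: 6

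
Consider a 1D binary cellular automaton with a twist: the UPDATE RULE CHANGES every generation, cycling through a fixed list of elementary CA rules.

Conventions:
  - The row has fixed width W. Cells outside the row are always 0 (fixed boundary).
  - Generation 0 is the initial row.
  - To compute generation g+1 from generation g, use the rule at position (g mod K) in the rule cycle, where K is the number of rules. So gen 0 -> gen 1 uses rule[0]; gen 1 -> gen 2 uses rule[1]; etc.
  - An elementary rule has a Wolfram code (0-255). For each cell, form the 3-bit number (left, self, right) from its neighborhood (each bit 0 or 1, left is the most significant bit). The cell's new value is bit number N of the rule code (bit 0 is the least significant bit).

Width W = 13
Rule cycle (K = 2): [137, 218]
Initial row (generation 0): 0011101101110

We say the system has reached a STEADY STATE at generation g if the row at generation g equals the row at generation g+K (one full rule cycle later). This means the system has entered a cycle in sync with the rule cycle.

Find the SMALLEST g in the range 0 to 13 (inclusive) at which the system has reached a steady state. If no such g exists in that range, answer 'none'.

Gen 0: 0011101101110
Gen 1 (rule 137): 1011001001100
Gen 2 (rule 218): 0011110111110
Gen 3 (rule 137): 1011100111100
Gen 4 (rule 218): 0011111111110
Gen 5 (rule 137): 1011111111100
Gen 6 (rule 218): 0011111111110
Gen 7 (rule 137): 1011111111100
Gen 8 (rule 218): 0011111111110
Gen 9 (rule 137): 1011111111100
Gen 10 (rule 218): 0011111111110
Gen 11 (rule 137): 1011111111100
Gen 12 (rule 218): 0011111111110
Gen 13 (rule 137): 1011111111100
Gen 14 (rule 218): 0011111111110
Gen 15 (rule 137): 1011111111100

Answer: 4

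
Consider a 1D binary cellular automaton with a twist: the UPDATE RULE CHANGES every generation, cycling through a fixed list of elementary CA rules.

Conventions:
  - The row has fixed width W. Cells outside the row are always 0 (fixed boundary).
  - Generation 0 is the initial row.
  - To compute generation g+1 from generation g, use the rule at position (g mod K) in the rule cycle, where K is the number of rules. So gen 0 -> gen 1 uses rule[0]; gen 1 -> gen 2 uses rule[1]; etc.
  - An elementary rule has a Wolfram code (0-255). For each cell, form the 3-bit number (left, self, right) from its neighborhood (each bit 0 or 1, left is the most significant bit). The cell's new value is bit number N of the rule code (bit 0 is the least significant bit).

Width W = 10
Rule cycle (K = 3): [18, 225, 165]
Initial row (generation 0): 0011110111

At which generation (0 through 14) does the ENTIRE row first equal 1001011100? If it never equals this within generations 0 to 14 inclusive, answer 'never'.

Gen 0: 0011110111
Gen 1 (rule 18): 0100000000
Gen 2 (rule 225): 0001111111
Gen 3 (rule 165): 1100111110
Gen 4 (rule 18): 0011000001
Gen 5 (rule 225): 1001011100
Gen 6 (rule 165): 1001101001
Gen 7 (rule 18): 0110000110
Gen 8 (rule 225): 0010110010
Gen 9 (rule 165): 1011000010
Gen 10 (rule 18): 0000100101
Gen 11 (rule 225): 1110000010
Gen 12 (rule 165): 0100111010
Gen 13 (rule 18): 1011000001
Gen 14 (rule 225): 0101011100

Answer: 5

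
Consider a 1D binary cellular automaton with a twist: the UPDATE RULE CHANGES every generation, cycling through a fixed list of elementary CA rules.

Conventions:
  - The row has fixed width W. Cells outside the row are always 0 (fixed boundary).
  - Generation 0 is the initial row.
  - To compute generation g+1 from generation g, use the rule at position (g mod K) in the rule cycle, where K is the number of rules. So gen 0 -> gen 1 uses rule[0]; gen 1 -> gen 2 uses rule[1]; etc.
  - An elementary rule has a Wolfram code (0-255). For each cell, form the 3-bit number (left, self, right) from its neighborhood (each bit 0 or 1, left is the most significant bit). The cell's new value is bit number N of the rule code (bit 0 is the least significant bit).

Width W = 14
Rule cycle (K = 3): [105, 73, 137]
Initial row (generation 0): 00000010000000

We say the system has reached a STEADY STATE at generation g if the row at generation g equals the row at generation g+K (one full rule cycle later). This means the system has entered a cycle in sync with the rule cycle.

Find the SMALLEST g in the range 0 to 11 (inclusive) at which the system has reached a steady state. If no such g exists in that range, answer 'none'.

Gen 0: 00000010000000
Gen 1 (rule 105): 11111000111111
Gen 2 (rule 73): 10001010100001
Gen 3 (rule 137): 00100000001100
Gen 4 (rule 105): 10001111101101
Gen 5 (rule 73): 00101000101100
Gen 6 (rule 137): 10000010001001
Gen 7 (rule 105): 00111000100000
Gen 8 (rule 73): 10101010001111
Gen 9 (rule 137): 00000000101110
Gen 10 (rule 105): 11111110011010
Gen 11 (rule 73): 10000010011000
Gen 12 (rule 137): 00111000010011
Gen 13 (rule 105): 10101011000011
Gen 14 (rule 73): 00000011011011

Answer: none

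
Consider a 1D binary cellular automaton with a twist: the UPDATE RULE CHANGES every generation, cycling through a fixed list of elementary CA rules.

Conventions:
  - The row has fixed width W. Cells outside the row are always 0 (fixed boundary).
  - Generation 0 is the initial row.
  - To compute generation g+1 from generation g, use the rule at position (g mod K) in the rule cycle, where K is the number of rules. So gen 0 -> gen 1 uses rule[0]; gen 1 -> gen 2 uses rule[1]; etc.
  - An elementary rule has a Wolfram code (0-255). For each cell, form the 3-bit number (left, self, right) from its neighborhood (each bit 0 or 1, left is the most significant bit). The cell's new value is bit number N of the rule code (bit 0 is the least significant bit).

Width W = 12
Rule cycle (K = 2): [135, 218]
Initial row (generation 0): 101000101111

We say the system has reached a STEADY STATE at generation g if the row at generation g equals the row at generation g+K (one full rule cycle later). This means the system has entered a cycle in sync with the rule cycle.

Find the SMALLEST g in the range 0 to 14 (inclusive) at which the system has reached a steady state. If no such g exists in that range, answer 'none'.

Answer: 4

Derivation:
Gen 0: 101000101111
Gen 1 (rule 135): 101011100110
Gen 2 (rule 218): 000011111111
Gen 3 (rule 135): 111101111110
Gen 4 (rule 218): 111101111111
Gen 5 (rule 135): 011000111110
Gen 6 (rule 218): 111101111111
Gen 7 (rule 135): 011000111110
Gen 8 (rule 218): 111101111111
Gen 9 (rule 135): 011000111110
Gen 10 (rule 218): 111101111111
Gen 11 (rule 135): 011000111110
Gen 12 (rule 218): 111101111111
Gen 13 (rule 135): 011000111110
Gen 14 (rule 218): 111101111111
Gen 15 (rule 135): 011000111110
Gen 16 (rule 218): 111101111111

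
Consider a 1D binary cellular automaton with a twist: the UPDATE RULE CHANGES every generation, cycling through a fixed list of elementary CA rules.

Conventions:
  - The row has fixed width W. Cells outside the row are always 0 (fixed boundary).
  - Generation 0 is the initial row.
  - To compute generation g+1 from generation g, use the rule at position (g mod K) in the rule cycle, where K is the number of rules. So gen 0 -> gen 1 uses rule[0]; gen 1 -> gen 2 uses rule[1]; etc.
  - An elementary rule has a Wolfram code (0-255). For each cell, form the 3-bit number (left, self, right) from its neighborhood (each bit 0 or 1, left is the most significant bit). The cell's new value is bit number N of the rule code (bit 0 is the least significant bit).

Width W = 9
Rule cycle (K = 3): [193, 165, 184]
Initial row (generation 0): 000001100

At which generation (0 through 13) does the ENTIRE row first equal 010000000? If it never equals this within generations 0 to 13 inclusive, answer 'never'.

Gen 0: 000001100
Gen 1 (rule 193): 111100101
Gen 2 (rule 165): 011000111
Gen 3 (rule 184): 010100110
Gen 4 (rule 193): 000000010
Gen 5 (rule 165): 111111010
Gen 6 (rule 184): 111110101
Gen 7 (rule 193): 011110000
Gen 8 (rule 165): 001100111
Gen 9 (rule 184): 001010110
Gen 10 (rule 193): 100000010
Gen 11 (rule 165): 101111010
Gen 12 (rule 184): 011110101
Gen 13 (rule 193): 001110000

Answer: never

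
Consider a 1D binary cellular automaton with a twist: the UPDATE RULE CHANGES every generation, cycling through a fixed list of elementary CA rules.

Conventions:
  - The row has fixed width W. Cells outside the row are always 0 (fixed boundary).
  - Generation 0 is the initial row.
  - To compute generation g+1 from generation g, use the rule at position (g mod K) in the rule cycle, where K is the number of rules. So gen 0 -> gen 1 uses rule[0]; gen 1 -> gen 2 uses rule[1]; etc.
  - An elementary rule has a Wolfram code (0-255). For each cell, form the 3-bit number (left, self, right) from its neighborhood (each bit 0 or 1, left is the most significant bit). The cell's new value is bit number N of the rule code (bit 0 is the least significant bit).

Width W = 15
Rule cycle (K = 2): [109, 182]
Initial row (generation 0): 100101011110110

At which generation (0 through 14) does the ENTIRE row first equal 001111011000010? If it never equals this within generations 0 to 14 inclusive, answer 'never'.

Answer: never

Derivation:
Gen 0: 100101011110110
Gen 1 (rule 109): 100111110011110
Gen 2 (rule 182): 111011101101101
Gen 3 (rule 109): 101110111111111
Gen 4 (rule 182): 110101011111110
Gen 5 (rule 109): 111111110000010
Gen 6 (rule 182): 011111101000111
Gen 7 (rule 109): 010000111010101
Gen 8 (rule 182): 111001010111111
Gen 9 (rule 109): 101001111100001
Gen 10 (rule 182): 111110111010011
Gen 11 (rule 109): 100011101110011
Gen 12 (rule 182): 110101010101100
Gen 13 (rule 109): 111111111111101
Gen 14 (rule 182): 011111111111011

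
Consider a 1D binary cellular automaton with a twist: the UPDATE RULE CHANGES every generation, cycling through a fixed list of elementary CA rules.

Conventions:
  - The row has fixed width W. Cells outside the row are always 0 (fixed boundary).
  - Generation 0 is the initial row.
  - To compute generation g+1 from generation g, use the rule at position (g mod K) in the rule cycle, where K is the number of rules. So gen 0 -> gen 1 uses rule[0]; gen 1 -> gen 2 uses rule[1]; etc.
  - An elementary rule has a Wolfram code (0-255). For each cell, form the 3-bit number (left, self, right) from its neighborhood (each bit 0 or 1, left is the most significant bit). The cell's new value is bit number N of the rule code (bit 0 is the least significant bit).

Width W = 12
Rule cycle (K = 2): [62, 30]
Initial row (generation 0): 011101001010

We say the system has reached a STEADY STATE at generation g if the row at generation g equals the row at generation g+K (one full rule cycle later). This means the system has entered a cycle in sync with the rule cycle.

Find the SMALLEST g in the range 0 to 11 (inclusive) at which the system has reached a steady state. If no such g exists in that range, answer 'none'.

Gen 0: 011101001010
Gen 1 (rule 62): 110011111111
Gen 2 (rule 30): 101110000000
Gen 3 (rule 62): 111001000000
Gen 4 (rule 30): 100111100000
Gen 5 (rule 62): 111100010000
Gen 6 (rule 30): 100010111000
Gen 7 (rule 62): 110111100100
Gen 8 (rule 30): 100100011110
Gen 9 (rule 62): 111110110001
Gen 10 (rule 30): 100000101011
Gen 11 (rule 62): 110001111110
Gen 12 (rule 30): 101011000001
Gen 13 (rule 62): 111110100011

Answer: none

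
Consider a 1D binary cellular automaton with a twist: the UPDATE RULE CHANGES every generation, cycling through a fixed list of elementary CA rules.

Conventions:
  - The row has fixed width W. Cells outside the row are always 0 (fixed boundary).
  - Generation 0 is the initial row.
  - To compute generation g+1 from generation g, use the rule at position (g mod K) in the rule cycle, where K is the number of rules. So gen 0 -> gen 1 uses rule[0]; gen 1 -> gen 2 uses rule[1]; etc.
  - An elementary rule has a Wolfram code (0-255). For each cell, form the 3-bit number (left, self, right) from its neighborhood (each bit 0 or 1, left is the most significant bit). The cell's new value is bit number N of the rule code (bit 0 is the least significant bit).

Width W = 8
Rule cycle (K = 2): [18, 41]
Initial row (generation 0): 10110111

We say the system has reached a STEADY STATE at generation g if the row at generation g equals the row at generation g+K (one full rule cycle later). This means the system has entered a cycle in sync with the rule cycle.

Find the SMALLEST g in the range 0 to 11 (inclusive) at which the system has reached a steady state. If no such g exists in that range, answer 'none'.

Answer: 1

Derivation:
Gen 0: 10110111
Gen 1 (rule 18): 00000000
Gen 2 (rule 41): 11111111
Gen 3 (rule 18): 00000000
Gen 4 (rule 41): 11111111
Gen 5 (rule 18): 00000000
Gen 6 (rule 41): 11111111
Gen 7 (rule 18): 00000000
Gen 8 (rule 41): 11111111
Gen 9 (rule 18): 00000000
Gen 10 (rule 41): 11111111
Gen 11 (rule 18): 00000000
Gen 12 (rule 41): 11111111
Gen 13 (rule 18): 00000000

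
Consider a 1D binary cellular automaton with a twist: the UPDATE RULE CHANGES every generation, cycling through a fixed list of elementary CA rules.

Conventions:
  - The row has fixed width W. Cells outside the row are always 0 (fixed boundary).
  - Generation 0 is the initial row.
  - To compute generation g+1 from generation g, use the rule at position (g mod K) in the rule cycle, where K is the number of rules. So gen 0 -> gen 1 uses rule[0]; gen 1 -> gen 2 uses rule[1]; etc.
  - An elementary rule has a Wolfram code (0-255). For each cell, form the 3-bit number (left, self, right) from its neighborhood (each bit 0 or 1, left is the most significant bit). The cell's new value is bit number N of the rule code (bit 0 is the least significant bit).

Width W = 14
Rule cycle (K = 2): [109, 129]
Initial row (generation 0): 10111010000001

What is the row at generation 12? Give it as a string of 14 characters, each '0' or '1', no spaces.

Gen 0: 10111010000001
Gen 1 (rule 109): 11101110111101
Gen 2 (rule 129): 01000100011000
Gen 3 (rule 109): 01010101011011
Gen 4 (rule 129): 00000000000000
Gen 5 (rule 109): 11111111111111
Gen 6 (rule 129): 01111111111110
Gen 7 (rule 109): 01000000000010
Gen 8 (rule 129): 00011111111000
Gen 9 (rule 109): 11010000001011
Gen 10 (rule 129): 00000111100000
Gen 11 (rule 109): 11110100101111
Gen 12 (rule 129): 01100000000110

Answer: 01100000000110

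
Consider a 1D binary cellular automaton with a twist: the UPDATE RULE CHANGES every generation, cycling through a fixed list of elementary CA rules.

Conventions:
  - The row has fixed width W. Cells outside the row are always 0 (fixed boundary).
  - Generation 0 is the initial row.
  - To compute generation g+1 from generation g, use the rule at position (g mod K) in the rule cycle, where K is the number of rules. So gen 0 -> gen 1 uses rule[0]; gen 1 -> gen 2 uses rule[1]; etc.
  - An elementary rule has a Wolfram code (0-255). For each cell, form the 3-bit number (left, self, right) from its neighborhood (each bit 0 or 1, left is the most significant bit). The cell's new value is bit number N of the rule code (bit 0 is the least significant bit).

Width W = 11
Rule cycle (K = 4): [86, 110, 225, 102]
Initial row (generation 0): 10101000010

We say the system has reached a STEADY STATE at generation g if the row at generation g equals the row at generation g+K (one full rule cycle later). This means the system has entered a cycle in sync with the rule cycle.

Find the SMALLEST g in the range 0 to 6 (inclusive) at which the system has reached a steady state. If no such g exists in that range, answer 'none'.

Gen 0: 10101000010
Gen 1 (rule 86): 10101100111
Gen 2 (rule 110): 11111101101
Gen 3 (rule 225): 01111110110
Gen 4 (rule 102): 10000011010
Gen 5 (rule 86): 11000101011
Gen 6 (rule 110): 11001111111
Gen 7 (rule 225): 01000111111
Gen 8 (rule 102): 11001000001
Gen 9 (rule 86): 01111100011
Gen 10 (rule 110): 11000100111

Answer: none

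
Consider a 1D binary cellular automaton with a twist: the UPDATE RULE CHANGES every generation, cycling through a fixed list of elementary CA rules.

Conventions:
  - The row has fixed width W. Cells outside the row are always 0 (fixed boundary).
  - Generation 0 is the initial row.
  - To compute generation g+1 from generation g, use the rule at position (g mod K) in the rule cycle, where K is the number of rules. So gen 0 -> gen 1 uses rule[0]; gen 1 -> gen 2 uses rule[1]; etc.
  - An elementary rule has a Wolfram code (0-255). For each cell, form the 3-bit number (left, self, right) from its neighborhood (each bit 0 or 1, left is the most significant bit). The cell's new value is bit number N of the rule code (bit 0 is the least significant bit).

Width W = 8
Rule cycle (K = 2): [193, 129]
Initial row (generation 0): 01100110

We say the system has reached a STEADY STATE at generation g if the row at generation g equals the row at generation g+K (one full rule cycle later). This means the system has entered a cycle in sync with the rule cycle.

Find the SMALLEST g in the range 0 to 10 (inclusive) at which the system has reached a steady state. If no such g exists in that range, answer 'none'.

Answer: 2

Derivation:
Gen 0: 01100110
Gen 1 (rule 193): 00100010
Gen 2 (rule 129): 10001000
Gen 3 (rule 193): 00100011
Gen 4 (rule 129): 10001000
Gen 5 (rule 193): 00100011
Gen 6 (rule 129): 10001000
Gen 7 (rule 193): 00100011
Gen 8 (rule 129): 10001000
Gen 9 (rule 193): 00100011
Gen 10 (rule 129): 10001000
Gen 11 (rule 193): 00100011
Gen 12 (rule 129): 10001000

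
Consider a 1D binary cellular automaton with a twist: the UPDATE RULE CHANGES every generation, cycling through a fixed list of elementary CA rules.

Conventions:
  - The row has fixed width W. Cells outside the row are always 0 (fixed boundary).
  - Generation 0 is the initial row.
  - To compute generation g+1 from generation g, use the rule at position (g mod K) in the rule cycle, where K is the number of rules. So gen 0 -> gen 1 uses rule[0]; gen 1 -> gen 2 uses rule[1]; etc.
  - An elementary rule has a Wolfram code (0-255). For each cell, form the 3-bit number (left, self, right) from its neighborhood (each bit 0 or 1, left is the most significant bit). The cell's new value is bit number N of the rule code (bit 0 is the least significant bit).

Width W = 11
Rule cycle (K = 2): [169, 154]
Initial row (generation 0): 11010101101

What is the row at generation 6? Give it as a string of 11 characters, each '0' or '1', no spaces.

Answer: 11000000010

Derivation:
Gen 0: 11010101101
Gen 1 (rule 169): 10101011010
Gen 2 (rule 154): 00000010001
Gen 3 (rule 169): 11111000100
Gen 4 (rule 154): 11110101010
Gen 5 (rule 169): 11101010100
Gen 6 (rule 154): 11000000010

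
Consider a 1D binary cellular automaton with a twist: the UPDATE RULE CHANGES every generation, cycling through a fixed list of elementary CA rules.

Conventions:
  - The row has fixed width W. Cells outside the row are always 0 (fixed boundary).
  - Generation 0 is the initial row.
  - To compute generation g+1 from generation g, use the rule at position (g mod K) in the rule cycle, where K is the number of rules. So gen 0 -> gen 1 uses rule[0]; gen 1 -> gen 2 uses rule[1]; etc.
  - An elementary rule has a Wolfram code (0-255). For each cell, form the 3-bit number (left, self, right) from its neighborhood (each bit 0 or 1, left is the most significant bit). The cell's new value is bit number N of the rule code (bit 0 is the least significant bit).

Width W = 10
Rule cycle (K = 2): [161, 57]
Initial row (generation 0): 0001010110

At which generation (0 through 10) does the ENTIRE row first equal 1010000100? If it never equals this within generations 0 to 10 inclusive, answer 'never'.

Gen 0: 0001010110
Gen 1 (rule 161): 1100101000
Gen 2 (rule 57): 1010010111
Gen 3 (rule 161): 0100001010
Gen 4 (rule 57): 0011100101
Gen 5 (rule 161): 1001000010
Gen 6 (rule 57): 0100111001
Gen 7 (rule 161): 0000010000
Gen 8 (rule 57): 1111001111
Gen 9 (rule 161): 0110000110
Gen 10 (rule 57): 0101110101

Answer: never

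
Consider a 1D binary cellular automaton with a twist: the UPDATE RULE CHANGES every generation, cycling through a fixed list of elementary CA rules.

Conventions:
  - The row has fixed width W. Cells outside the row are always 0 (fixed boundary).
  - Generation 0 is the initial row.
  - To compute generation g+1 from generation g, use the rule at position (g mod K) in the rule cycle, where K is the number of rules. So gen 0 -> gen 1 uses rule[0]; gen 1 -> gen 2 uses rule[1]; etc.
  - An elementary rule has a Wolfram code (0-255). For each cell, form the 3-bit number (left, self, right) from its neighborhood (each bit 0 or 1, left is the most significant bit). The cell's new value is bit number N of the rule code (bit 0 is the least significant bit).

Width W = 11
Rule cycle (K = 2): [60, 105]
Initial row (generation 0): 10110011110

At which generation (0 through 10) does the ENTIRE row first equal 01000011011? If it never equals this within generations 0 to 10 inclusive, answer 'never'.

Gen 0: 10110011110
Gen 1 (rule 60): 11101010001
Gen 2 (rule 105): 10110100100
Gen 3 (rule 60): 11101110110
Gen 4 (rule 105): 10111011110
Gen 5 (rule 60): 11100110001
Gen 6 (rule 105): 10100110100
Gen 7 (rule 60): 11110101110
Gen 8 (rule 105): 10011011010
Gen 9 (rule 60): 11010110111
Gen 10 (rule 105): 11101111101

Answer: never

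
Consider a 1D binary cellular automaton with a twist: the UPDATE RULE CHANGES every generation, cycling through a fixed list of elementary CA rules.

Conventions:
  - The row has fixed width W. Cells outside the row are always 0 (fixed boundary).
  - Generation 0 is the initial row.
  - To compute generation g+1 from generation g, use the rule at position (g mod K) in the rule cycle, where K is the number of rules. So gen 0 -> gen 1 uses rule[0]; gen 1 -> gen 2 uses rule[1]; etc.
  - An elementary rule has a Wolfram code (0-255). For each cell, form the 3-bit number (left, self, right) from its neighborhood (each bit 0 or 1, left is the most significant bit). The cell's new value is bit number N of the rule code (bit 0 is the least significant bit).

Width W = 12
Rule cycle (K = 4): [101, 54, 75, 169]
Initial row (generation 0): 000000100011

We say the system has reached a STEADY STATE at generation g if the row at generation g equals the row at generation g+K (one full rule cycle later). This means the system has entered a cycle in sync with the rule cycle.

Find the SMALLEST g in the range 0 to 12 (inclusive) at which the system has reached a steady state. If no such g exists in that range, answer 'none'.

Gen 0: 000000100011
Gen 1 (rule 101): 111110101001
Gen 2 (rule 54): 000001111111
Gen 3 (rule 75): 111111000001
Gen 4 (rule 169): 111110011100
Gen 5 (rule 101): 000010000101
Gen 6 (rule 54): 000111001111
Gen 7 (rule 75): 111101011001
Gen 8 (rule 169): 111010110000
Gen 9 (rule 101): 001111010111
Gen 10 (rule 54): 010000111000
Gen 11 (rule 75): 100111101011
Gen 12 (rule 169): 000111010110
Gen 13 (rule 101): 110001111010
Gen 14 (rule 54): 001010000111
Gen 15 (rule 75): 110000111101
Gen 16 (rule 169): 100110111010

Answer: none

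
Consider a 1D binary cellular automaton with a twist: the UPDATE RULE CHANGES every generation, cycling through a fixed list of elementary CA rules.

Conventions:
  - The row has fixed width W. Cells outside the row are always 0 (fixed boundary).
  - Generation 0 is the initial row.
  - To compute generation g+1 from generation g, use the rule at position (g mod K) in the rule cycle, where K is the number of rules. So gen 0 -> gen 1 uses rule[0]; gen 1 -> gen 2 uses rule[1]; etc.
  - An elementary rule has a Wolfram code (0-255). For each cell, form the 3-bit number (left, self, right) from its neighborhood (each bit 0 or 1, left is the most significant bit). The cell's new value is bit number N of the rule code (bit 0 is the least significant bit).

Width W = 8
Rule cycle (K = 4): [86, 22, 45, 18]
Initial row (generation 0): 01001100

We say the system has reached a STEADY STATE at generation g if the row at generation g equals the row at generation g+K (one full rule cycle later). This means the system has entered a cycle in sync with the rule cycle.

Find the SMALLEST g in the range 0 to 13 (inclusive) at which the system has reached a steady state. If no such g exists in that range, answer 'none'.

Answer: 4

Derivation:
Gen 0: 01001100
Gen 1 (rule 86): 11110110
Gen 2 (rule 22): 00000001
Gen 3 (rule 45): 11111101
Gen 4 (rule 18): 00000000
Gen 5 (rule 86): 00000000
Gen 6 (rule 22): 00000000
Gen 7 (rule 45): 11111111
Gen 8 (rule 18): 00000000
Gen 9 (rule 86): 00000000
Gen 10 (rule 22): 00000000
Gen 11 (rule 45): 11111111
Gen 12 (rule 18): 00000000
Gen 13 (rule 86): 00000000
Gen 14 (rule 22): 00000000
Gen 15 (rule 45): 11111111
Gen 16 (rule 18): 00000000
Gen 17 (rule 86): 00000000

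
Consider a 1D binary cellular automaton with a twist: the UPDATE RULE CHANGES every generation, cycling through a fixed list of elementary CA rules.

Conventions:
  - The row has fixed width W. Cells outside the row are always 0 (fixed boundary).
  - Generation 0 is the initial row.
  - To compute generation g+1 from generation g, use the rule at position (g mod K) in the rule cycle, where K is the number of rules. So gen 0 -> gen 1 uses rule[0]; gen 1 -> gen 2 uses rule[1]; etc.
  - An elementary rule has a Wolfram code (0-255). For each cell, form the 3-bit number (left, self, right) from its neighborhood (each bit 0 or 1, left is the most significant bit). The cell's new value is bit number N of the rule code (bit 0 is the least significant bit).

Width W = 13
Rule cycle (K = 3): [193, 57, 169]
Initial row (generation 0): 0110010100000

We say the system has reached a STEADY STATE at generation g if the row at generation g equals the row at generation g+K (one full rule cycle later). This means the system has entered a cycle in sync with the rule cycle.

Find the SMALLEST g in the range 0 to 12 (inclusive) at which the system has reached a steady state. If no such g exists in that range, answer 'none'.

Answer: none

Derivation:
Gen 0: 0110010100000
Gen 1 (rule 193): 0010000001111
Gen 2 (rule 57): 1001111101000
Gen 3 (rule 169): 0001111010011
Gen 4 (rule 193): 1100111000001
Gen 5 (rule 57): 1010100111100
Gen 6 (rule 169): 0101000111001
Gen 7 (rule 193): 0000010011000
Gen 8 (rule 57): 1111001010111
Gen 9 (rule 169): 1110000101110
Gen 10 (rule 193): 0110110000110
Gen 11 (rule 57): 0101101110101
Gen 12 (rule 169): 0011011101010
Gen 13 (rule 193): 1001001100000
Gen 14 (rule 57): 0100101011111
Gen 15 (rule 169): 0000010111110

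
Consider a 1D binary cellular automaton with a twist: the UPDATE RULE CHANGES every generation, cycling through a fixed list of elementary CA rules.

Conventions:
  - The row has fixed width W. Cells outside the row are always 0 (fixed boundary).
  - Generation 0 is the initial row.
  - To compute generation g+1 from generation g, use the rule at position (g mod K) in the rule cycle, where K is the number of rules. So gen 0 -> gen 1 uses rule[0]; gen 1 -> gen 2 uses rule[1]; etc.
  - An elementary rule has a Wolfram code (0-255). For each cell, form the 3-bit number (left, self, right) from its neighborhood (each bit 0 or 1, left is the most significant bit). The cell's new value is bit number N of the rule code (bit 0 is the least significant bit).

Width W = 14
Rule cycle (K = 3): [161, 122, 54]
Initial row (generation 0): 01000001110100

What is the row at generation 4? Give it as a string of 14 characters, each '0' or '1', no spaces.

Gen 0: 01000001110100
Gen 1 (rule 161): 00011100101001
Gen 2 (rule 122): 00110111010110
Gen 3 (rule 54): 01001000111001
Gen 4 (rule 161): 00000010010000

Answer: 00000010010000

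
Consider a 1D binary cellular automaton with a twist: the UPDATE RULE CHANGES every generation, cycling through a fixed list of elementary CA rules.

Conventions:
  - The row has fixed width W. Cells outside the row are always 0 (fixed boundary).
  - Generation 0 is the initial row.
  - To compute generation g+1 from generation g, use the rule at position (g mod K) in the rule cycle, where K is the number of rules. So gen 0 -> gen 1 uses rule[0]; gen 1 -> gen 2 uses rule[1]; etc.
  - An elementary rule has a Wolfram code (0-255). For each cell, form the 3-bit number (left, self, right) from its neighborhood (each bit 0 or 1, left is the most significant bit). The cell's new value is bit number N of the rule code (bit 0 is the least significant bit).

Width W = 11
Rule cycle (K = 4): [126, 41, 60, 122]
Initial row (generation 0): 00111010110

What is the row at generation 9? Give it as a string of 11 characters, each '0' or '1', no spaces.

Gen 0: 00111010110
Gen 1 (rule 126): 01101111111
Gen 2 (rule 41): 01011000000
Gen 3 (rule 60): 01110100000
Gen 4 (rule 122): 11011010000
Gen 5 (rule 126): 11111111000
Gen 6 (rule 41): 10000000011
Gen 7 (rule 60): 11000000010
Gen 8 (rule 122): 11100000101
Gen 9 (rule 126): 10110001111

Answer: 10110001111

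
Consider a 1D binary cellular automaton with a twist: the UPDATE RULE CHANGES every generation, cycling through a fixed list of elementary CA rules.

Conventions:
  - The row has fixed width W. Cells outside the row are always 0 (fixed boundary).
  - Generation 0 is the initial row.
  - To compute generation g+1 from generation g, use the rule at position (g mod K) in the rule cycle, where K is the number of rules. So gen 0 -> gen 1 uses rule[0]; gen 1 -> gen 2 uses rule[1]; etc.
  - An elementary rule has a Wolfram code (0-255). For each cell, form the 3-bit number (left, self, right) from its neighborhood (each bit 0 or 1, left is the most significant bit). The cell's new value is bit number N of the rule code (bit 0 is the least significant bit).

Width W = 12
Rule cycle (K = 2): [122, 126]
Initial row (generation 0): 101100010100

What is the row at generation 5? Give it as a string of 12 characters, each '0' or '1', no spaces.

Answer: 010111100111

Derivation:
Gen 0: 101100010100
Gen 1 (rule 122): 011110101010
Gen 2 (rule 126): 110011111111
Gen 3 (rule 122): 111110000001
Gen 4 (rule 126): 100011000011
Gen 5 (rule 122): 010111100111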